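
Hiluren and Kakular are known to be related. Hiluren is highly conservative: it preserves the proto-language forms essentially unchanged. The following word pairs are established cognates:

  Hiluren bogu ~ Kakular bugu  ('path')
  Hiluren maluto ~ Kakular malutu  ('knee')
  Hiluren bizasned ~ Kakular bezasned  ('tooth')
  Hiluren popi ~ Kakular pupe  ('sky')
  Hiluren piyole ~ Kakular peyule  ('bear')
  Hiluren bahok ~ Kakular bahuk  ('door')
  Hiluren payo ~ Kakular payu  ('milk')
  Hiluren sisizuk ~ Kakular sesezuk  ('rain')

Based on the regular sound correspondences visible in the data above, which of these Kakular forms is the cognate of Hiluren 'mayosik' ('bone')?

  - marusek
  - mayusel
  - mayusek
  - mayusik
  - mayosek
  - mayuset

bogu ~ bugu, piyole ~ peyule — Hiluren o corresponds to Kakular u after a consonant, before a consonant other than r, m, n, p, b, f, v.
bizasned ~ bezasned, piyole ~ peyule — Hiluren i corresponds to Kakular e after a consonant, before a consonant other than r, m, n, p, b, f, v.
Applying these to Hiluren 'mayosik':
  mayosik → mayusik   (o→u after a consonant, before a consonant other than r, m, n, p, b, f, v)
  mayusik → mayusek   (i→e after a consonant, before a consonant other than r, m, n, p, b, f, v)
So the Kakular cognate is 'mayusek'.

mayusek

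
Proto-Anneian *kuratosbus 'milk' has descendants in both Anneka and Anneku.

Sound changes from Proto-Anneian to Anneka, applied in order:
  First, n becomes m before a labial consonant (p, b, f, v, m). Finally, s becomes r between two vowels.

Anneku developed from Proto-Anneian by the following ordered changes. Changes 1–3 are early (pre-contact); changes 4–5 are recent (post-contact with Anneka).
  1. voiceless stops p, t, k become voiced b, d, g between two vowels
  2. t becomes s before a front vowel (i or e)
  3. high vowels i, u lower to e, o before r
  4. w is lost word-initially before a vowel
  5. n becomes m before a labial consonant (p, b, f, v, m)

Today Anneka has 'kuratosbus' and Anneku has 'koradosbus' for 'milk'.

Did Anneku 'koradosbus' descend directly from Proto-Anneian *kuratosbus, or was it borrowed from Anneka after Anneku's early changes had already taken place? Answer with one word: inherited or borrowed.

inherited

If inherited, *kuratosbus would pass through all of Anneku's changes:
Anneku: *kuratosbus > kuradosbus > koradosbus  (by intervocalic voicing, pre-rhotic lowering)
If borrowed from Anneka 'kuratosbus' after the early changes, it would undergo only the recent ones:
  rule 4 (glide loss): no change (kuratosbus)
  rule 5 (nasal place assimilation): no change (kuratosbus)
  ⇒ as a loan: kuratosbus
Anneku 'koradosbus' matches the inherited outcome exactly, so it is an inherited cognate, not a loan.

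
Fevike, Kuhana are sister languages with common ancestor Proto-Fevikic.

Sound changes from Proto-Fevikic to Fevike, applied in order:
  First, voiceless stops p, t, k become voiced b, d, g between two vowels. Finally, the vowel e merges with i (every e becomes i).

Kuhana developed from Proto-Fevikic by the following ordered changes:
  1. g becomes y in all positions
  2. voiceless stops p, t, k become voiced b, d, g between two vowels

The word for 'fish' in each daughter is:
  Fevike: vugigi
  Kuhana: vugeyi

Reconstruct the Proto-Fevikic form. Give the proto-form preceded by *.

*vukegi

Position 5: Fevike has g, Kuhana has y. Taking the neighbouring segments as reconstructed: Fevike g could go back to *k or *g; Kuhana y could go back to *g or *y — the one source consistent with every daughter is *g.
Position 4: Fevike has i, Kuhana has e. Kuhana preserves e here (none of its changes turn any other segment into e), so the proto-segment is *e.
Continuing position by position gives *vukegi; check it forward:
Fevike: start from *vukegi.
  rule 1 (intervocalic voicing): vukegi → vugegi
  rule 2 (vowel merger): vugegi → vugigi
  ⇒ Fevike vugigi
Kuhana: *vukegi > vukeyi > vugeyi  (by unconditioned shift, intervocalic voicing)
*vukegi is the unique common source.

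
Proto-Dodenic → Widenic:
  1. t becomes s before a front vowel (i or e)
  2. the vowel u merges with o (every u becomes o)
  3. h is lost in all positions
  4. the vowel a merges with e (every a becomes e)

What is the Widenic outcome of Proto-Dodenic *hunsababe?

Widenic: *hunsababe > honsababe > onsababe > onsebebe  (by vowel merger, h-loss, vowel merger)

onsebebe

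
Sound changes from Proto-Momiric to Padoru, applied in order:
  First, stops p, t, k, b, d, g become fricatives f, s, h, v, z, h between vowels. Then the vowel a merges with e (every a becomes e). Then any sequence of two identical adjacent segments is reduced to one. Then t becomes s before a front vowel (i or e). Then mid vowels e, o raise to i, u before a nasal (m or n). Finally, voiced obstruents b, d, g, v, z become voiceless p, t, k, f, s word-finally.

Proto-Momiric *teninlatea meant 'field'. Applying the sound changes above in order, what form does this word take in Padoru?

Padoru: start from *teninlatea.
  rule 1 (intervocalic lenition): teninlatea → teninlasea
  rule 2 (vowel merger): teninlasea → teninlesee
  rule 3 (degemination): teninlesee → teninlese
  rule 4 (palatalisation): teninlese → seninlese
  rule 5 (pre-nasal raising): seninlese → sininlese
  rule 6: no change — sininlese
  ⇒ Padoru sininlese

sininlese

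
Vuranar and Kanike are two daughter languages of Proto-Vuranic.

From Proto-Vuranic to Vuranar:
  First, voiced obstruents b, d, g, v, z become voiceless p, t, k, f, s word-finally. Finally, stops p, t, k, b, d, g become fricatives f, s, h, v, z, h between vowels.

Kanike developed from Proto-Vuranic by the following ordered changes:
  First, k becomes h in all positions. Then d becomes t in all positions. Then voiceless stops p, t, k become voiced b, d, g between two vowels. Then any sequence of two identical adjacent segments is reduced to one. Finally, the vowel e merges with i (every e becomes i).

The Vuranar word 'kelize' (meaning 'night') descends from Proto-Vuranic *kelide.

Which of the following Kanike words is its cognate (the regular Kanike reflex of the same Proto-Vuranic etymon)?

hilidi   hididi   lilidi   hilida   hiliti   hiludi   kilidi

hilidi

Kanike: start from *kelide.
  rule 1 (unconditioned shift): kelide → helide
  rule 2 (unconditioned shift): helide → helite
  rule 3 (intervocalic voicing): helite → helide
  rule 4: no change — helide
  rule 5 (vowel merger): helide → hilidi
  ⇒ Kanike hilidi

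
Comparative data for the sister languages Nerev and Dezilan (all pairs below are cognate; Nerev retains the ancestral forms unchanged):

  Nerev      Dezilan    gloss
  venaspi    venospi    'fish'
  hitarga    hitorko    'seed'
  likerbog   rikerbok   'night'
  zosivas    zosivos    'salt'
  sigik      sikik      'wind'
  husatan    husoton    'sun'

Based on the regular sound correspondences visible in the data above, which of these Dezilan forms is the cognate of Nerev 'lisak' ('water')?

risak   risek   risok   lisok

likerbog ~ rikerbok — Nerev l corresponds to Dezilan r word-initially before a front vowel.
venaspi ~ venospi, zosivas ~ zosivos — Nerev a corresponds to Dezilan o after a consonant, before a consonant other than r, m, n, p, b, f, v.
Applying these to Nerev 'lisak':
  lisak → risak   (l→r word-initially before a front vowel)
  risak → risok   (a→o after a consonant, before a consonant other than r, m, n, p, b, f, v)
So the Dezilan cognate is 'risok'.

risok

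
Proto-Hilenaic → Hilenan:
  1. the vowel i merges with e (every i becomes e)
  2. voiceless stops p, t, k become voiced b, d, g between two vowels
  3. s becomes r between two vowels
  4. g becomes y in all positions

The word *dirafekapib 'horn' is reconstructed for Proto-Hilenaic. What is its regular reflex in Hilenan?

derafeyabeb

Hilenan: start from *dirafekapib.
  rule 1 (vowel merger): dirafekapib → derafekapeb
  rule 2 (intervocalic voicing): derafekapeb → derafegabeb
  rule 3: no change — derafegabeb
  rule 4 (unconditioned shift): derafegabeb → derafeyabeb
  ⇒ Hilenan derafeyabeb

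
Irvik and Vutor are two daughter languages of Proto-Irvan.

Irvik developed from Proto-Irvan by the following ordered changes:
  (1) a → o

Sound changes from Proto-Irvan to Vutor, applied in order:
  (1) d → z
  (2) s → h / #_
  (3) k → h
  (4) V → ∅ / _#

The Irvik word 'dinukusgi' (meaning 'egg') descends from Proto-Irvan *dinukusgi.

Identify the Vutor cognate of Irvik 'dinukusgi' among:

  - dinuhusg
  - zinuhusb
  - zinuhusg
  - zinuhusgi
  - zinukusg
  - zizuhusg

zinuhusg

Vutor: *dinukusgi
  dinukusgi → zinukusgi   [unconditioned shift]
  zinukusgi (rule 2 does not apply)
  zinukusgi → zinuhusgi   [unconditioned shift]
  zinuhusgi → zinuhusg   [apocope]
  giving Vutor zinuhusg.
Among the options, 'zinuhusg' alone shows every Vutor change applied in order.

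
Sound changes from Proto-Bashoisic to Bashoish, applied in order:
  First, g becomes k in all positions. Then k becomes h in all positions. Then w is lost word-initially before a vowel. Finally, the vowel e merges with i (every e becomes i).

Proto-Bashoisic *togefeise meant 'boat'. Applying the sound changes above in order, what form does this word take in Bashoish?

tohifiisi

Bashoish: start from *togefeise.
  rule 1 (unconditioned shift): togefeise → tokefeise
  rule 2 (unconditioned shift): tokefeise → tohefeise
  rule 3: no change — tohefeise
  rule 4 (vowel merger): tohefeise → tohifiisi
  ⇒ Bashoish tohifiisi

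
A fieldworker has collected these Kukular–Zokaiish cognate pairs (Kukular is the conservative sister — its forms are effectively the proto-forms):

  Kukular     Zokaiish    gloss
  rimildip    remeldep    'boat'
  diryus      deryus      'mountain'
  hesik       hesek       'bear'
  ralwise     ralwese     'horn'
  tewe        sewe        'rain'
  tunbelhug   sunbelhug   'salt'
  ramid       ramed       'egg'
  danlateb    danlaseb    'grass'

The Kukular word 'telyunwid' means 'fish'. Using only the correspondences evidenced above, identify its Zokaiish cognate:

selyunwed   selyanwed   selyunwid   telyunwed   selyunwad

selyunwed

tewe ~ sewe — Kukular t corresponds to Zokaiish s word-initially before a front vowel.
rimildip ~ remeldep, hesik ~ hesek — Kukular i corresponds to Zokaiish e after a consonant, before a consonant other than r, m, n, p, b, f, v.
Applying these to Kukular 'telyunwid':
  telyunwid → selyunwid   (t→s word-initially before a front vowel)
  selyunwid → selyunwed   (i→e after a consonant, before a consonant other than r, m, n, p, b, f, v)
So the Zokaiish cognate is 'selyunwed'.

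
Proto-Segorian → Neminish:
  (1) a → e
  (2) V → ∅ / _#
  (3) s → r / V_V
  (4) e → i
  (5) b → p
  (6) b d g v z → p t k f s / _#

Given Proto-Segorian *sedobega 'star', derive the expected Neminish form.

Neminish: start from *sedobega.
  rule 1 (vowel merger): sedobega → sedobege
  rule 2 (apocope): sedobege → sedobeg
  rule 3: no change — sedobeg
  rule 4 (vowel merger): sedobeg → sidobig
  rule 5 (unconditioned shift): sidobig → sidopig
  rule 6 (final devoicing): sidopig → sidopik
  ⇒ Neminish sidopik

sidopik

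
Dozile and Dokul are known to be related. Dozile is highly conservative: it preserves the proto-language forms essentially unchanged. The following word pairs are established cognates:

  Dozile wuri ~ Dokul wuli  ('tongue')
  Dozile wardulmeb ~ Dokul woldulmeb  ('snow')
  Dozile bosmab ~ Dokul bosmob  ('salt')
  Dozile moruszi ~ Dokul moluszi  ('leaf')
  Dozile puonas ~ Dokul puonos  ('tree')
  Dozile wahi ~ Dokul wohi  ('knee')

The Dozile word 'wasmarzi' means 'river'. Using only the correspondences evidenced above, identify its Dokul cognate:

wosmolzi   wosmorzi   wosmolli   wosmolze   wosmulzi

wosmolzi

puonas ~ puonos, wahi ~ wohi — Dozile a corresponds to Dokul o after a consonant, before a consonant other than r, m, n, p, b, f, v.
wardulmeb ~ woldulmeb — Dozile a corresponds to Dokul o after a consonant, before r.
wardulmeb ~ woldulmeb — Dozile r corresponds to Dokul l after a vowel, before a consonant other than r, m, n, p, b, f, v.
Applying these to Dozile 'wasmarzi':
  wasmarzi → wosmarzi   (a→o after a consonant, before a consonant other than r, m, n, p, b, f, v)
  wosmarzi → wosmorzi   (a→o after a consonant, before r)
  wosmorzi → wosmolzi   (r→l after a vowel, before a consonant other than r, m, n, p, b, f, v)
So the Dokul cognate is 'wosmolzi'.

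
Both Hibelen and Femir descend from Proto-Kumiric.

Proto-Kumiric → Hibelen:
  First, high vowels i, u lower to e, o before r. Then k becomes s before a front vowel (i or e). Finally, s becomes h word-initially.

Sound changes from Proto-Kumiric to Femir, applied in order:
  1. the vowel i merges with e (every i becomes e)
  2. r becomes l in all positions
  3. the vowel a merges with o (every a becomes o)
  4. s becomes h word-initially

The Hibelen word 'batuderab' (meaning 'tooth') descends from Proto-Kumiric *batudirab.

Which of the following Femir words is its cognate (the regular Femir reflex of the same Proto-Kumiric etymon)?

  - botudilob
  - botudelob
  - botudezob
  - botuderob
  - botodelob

botudelob

Femir: *batudirab
  batudirab → batuderab   [vowel merger]
  batuderab → batudelab   [unconditioned shift]
  batudelab → botudelob   [vowel merger]
  botudelob (rule 4 does not apply)
  giving Femir botudelob.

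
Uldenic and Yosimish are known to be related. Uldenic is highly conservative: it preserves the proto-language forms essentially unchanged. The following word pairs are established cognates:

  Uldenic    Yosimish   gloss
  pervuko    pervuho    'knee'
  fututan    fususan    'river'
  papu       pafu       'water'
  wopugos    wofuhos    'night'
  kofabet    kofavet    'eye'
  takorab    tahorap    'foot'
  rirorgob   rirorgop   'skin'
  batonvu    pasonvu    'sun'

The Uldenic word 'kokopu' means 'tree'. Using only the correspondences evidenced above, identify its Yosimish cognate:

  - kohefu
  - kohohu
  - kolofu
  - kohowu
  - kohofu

kohofu

pervuko ~ pervuho, takorab ~ tahorap — Uldenic k corresponds to Yosimish h between vowels (before a back vowel).
papu ~ pafu, wopugos ~ wofuhos — Uldenic p corresponds to Yosimish f between vowels (before a back vowel).
Applying these to Uldenic 'kokopu':
  kokopu → kohopu   (k→h between vowels (before a back vowel))
  kohopu → kohofu   (p→f between vowels (before a back vowel))
So the Yosimish cognate is 'kohofu'.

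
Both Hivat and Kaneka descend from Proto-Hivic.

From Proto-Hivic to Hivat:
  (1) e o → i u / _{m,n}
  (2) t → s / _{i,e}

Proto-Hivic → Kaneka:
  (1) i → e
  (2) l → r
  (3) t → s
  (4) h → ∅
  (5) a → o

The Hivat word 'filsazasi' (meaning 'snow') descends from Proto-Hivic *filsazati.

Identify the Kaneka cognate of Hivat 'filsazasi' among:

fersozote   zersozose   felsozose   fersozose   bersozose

fersozose

Kaneka: *filsazati
  filsazati → felsazate   [vowel merger]
  felsazate → fersazate   [unconditioned shift]
  fersazate → fersazase   [unconditioned shift]
  fersazase (rule 4 does not apply)
  fersazase → fersozose   [vowel merger]
  giving Kaneka fersozose.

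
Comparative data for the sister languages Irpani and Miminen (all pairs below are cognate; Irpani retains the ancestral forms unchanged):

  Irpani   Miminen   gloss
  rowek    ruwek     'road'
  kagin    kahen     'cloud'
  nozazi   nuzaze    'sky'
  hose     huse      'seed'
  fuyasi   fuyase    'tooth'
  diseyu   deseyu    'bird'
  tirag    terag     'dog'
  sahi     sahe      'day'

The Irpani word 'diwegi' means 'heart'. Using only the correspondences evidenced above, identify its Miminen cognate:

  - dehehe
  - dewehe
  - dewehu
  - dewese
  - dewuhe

dewehe

diseyu ~ deseyu — Irpani i corresponds to Miminen e after a consonant, before a consonant other than r, m, n, p, b, f, v.
kagin ~ kahen — Irpani g corresponds to Miminen h between vowels (before a front vowel).
nozazi ~ nuzaze, fuyasi ~ fuyase — Irpani i corresponds to Miminen e word-finally.
Applying these to Irpani 'diwegi':
  diwegi → dewegi   (i→e after a consonant, before a consonant other than r, m, n, p, b, f, v)
  dewegi → dewehi   (g→h between vowels (before a front vowel))
  dewehi → dewehe   (i→e word-finally)
So the Miminen cognate is 'dewehe'.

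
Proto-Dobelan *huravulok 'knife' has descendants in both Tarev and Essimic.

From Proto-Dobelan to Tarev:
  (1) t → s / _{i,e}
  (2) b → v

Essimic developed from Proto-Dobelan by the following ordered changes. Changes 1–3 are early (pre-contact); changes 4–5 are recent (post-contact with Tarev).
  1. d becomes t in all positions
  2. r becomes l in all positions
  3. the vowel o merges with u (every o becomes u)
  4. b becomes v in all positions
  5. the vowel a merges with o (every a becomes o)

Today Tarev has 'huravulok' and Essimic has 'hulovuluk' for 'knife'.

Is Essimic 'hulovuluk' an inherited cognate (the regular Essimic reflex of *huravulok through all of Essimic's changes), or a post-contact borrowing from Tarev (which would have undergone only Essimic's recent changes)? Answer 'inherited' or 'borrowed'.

If inherited, *huravulok would pass through all of Essimic's changes:
Essimic: start from *huravulok.
  rule 1: no change — huravulok
  rule 2 (unconditioned shift): huravulok → hulavulok
  rule 3 (vowel merger): hulavulok → hulavuluk
  rule 4: no change — hulavuluk
  rule 5 (vowel merger): hulavuluk → hulovuluk
  ⇒ Essimic hulovuluk
If borrowed from Tarev 'huravulok' after the early changes, it would undergo only the recent ones:
  rule 4 (unconditioned shift): no change (huravulok)
  rule 5 (vowel merger): huravulok → hurovulok
  ⇒ as a loan: hurovulok
Essimic 'hulovuluk' matches the inherited outcome exactly, so it is an inherited cognate, not a loan.

inherited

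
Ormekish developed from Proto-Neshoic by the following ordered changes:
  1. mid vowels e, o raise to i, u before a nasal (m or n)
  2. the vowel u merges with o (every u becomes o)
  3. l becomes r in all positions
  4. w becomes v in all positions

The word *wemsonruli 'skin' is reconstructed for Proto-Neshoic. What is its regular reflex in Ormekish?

Ormekish: *wemsonruli
  wemsonruli → wimsunruli   [pre-nasal raising]
  wimsunruli → wimsonroli   [vowel merger]
  wimsonroli → wimsonrori   [unconditioned shift]
  wimsonrori → vimsonrori   [unconditioned shift]
  giving Ormekish vimsonrori.

vimsonrori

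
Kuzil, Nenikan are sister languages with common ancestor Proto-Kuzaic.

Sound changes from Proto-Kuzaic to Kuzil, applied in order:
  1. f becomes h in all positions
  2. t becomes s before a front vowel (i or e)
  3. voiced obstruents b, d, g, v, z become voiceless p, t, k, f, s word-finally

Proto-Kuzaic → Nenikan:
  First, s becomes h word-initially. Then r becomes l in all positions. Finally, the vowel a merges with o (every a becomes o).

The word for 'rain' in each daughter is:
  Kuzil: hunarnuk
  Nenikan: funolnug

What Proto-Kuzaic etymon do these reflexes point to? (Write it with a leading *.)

Position 5: Kuzil has r, Nenikan has l. Kuzil preserves r here (none of its changes turn any other segment into r), so the proto-segment is *r.
Position 8: Kuzil has k, Nenikan has g. Nenikan preserves g here (none of its changes turn any other segment into g), so the proto-segment is *g.
Verify the candidate proto-form against each daughter:
Kuzil: *funarnug
  funarnug → hunarnug   [unconditioned shift]
  hunarnug (rule 2 does not apply)
  hunarnug → hunarnuk   [final devoicing]
  giving Kuzil hunarnuk.
Nenikan: *funarnug
  funarnug (rule 1 does not apply)
  funarnug → funalnug   [unconditioned shift]
  funalnug → funolnug   [vowel merger]
  giving Nenikan funolnug.
No other proto-form is consistent with every reflex, so the reconstruction is *funarnug.

*funarnug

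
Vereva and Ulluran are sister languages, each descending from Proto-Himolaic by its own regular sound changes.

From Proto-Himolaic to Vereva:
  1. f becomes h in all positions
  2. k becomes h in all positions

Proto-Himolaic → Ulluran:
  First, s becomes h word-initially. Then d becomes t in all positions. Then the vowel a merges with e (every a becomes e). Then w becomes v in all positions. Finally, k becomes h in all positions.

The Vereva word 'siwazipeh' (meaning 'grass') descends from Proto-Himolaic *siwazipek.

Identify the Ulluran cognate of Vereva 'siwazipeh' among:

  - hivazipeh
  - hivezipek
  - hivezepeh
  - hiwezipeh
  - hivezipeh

hivezipeh

Ulluran: *siwazipek > hiwazipek > hiwezipek > hivezipek > hivezipeh  (by debuccalisation, vowel merger, unconditioned shift, unconditioned shift)
Only 'hivezipeh' matches the regular Ulluran development of *siwazipek.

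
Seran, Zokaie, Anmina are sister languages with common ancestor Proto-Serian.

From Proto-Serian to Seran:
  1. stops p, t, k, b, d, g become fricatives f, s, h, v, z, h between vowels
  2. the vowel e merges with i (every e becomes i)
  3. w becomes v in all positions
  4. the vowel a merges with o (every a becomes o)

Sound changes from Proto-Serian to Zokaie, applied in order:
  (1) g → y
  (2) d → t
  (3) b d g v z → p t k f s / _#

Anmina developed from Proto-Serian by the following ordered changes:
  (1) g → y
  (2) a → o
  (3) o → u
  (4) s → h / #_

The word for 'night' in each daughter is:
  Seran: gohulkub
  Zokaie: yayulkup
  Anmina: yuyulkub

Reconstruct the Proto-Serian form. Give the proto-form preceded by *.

*gagulkub

Position 8: Seran has b, Zokaie has p, Anmina has b. Seran preserves b here (none of its changes turn any other segment into b), so the proto-segment is *b.
Position 2: Seran has o, Zokaie has a, Anmina has u. Zokaie preserves a here (none of its changes turn any other segment into a), so the proto-segment is *a.
Position 3: Seran has h, Zokaie has y, Anmina has y. Taking the neighbouring segments as reconstructed: Seran h could go back to *k or *g or *h; Zokaie y could go back to *g or *y; Anmina y could go back to *g or *y — the one source consistent with every daughter is *g.
This points to *gagulkub. Verify forward in each daughter:
Seran: *gagulkub
  gagulkub → gahulkub   [intervocalic lenition]
  gahulkub (rule 2 does not apply)
  gahulkub (rule 3 does not apply)
  gahulkub → gohulkub   [vowel merger]
  giving Seran gohulkub.
Zokaie: *gagulkub > yayulkub > yayulkup  (by unconditioned shift, final devoicing)
Anmina: start from *gagulkub.
  rule 1 (unconditioned shift): gagulkub → yayulkub
  rule 2 (vowel merger): yayulkub → yoyulkub
  rule 3 (vowel merger): yoyulkub → yuyulkub
  rule 4: no change — yuyulkub
  ⇒ Anmina yuyulkub
*gagulkub is the unique common source.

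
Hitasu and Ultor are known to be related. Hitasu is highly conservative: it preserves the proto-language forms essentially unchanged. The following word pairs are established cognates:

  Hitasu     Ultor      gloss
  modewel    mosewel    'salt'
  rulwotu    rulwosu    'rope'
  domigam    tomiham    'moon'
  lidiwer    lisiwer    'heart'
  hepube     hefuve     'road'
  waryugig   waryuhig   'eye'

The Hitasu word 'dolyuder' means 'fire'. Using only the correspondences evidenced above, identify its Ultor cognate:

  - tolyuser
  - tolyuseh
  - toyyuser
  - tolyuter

tolyuser

domigam ~ tomiham — Hitasu d corresponds to Ultor t word-initially before a back vowel.
modewel ~ mosewel — Hitasu d corresponds to Ultor s between vowels (before a front vowel).
Applying these to Hitasu 'dolyuder':
  dolyuder → tolyuder   (d→t word-initially before a back vowel)
  tolyuder → tolyuser   (d→s between vowels (before a front vowel))
So the Ultor cognate is 'tolyuser'.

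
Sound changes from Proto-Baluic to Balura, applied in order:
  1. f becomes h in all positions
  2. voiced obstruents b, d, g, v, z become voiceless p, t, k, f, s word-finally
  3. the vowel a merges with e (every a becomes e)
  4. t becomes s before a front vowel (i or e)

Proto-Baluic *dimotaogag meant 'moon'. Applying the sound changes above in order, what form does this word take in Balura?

dimoseogek

Balura: *dimotaogag > dimotaogak > dimoteogek > dimoseogek  (by final devoicing, vowel merger, palatalisation)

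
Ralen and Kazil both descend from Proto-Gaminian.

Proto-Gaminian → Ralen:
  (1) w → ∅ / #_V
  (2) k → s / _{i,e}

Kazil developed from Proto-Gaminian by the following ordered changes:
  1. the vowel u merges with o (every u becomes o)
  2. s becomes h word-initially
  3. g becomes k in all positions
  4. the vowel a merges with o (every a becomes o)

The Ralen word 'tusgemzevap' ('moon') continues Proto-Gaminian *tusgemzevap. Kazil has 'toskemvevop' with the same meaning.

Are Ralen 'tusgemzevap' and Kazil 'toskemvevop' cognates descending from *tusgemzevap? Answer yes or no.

no

Derive the expected Kazil reflex of *tusgemzevap:
Kazil: *tusgemzevap
  tusgemzevap → tosgemzevap   [vowel merger]
  tosgemzevap (rule 2 does not apply)
  tosgemzevap → toskemzevap   [unconditioned shift]
  toskemzevap → toskemzevop   [vowel merger]
  giving Kazil toskemzevop.
The regular Kazil reflex would be 'toskemzevop', but the attested form is 'toskemvevop'. The correspondence is irregular, so they are not cognates (the Kazil form has a different source).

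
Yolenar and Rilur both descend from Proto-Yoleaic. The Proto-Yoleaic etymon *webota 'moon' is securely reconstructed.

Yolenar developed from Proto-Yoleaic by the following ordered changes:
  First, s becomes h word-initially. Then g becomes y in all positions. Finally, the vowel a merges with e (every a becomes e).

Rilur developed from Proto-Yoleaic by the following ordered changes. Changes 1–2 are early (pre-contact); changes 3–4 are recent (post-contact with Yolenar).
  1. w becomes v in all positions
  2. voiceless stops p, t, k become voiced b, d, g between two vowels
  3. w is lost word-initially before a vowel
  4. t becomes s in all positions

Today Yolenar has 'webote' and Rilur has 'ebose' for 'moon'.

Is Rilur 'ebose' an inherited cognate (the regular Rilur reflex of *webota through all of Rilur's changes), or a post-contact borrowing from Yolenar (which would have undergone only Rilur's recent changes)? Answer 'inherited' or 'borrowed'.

borrowed

If inherited, *webota would pass through all of Rilur's changes:
Rilur: *webota
  webota → vebota   [unconditioned shift]
  vebota → veboda   [intervocalic voicing]
  veboda (rule 3 does not apply)
  veboda (rule 4 does not apply)
  giving Rilur veboda.
If borrowed from Yolenar 'webote' after the early changes, it would undergo only the recent ones:
  rule 3 (glide loss): webote → ebote
  rule 4 (unconditioned shift): ebote → ebose
  ⇒ as a loan: ebose
Rilur 'ebose' matches the loan outcome 'ebose', not the inherited 'veboda' — it skipped the early Rilur changes, so it was borrowed from Yolenar.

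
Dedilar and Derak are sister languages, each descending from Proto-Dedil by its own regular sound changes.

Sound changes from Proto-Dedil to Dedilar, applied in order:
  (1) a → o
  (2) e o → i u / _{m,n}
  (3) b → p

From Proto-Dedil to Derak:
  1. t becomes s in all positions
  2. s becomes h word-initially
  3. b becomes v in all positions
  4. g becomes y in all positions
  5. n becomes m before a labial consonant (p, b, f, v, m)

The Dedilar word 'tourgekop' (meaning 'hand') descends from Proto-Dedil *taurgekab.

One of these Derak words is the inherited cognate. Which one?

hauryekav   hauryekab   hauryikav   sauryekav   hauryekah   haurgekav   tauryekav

Derak: *taurgekab
  taurgekab → saurgekab   [unconditioned shift]
  saurgekab → haurgekab   [debuccalisation]
  haurgekab → haurgekav   [unconditioned shift]
  haurgekav → hauryekav   [unconditioned shift]
  hauryekav (rule 5 does not apply)
  giving Derak hauryekav.

hauryekav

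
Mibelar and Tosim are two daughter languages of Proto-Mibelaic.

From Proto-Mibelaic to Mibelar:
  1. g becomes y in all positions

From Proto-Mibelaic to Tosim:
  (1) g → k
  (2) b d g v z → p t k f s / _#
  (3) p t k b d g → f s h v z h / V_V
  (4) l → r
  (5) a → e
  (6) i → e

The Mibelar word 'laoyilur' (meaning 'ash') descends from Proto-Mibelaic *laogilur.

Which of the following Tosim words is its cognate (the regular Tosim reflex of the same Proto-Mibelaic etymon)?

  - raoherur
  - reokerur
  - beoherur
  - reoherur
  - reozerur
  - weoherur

reoherur

Tosim: *laogilur > laokilur > laohilur > raohirur > reohirur > reoherur  (by unconditioned shift, intervocalic lenition, unconditioned shift, vowel merger, vowel merger)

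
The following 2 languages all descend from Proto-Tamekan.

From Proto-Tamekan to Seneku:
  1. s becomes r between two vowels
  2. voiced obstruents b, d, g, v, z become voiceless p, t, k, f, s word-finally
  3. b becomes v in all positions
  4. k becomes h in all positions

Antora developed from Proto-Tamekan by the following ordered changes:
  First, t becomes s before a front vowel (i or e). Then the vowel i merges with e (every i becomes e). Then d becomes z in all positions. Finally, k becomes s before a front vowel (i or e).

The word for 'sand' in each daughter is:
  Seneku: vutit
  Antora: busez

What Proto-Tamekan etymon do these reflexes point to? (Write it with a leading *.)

Position 1: Seneku has v, Antora has b. Antora preserves b here (none of its changes turn any other segment into b), so the proto-segment is *b.
Position 5: Seneku has t, Antora has z. Taking the neighbouring segments as reconstructed: Seneku t could go back to *t or *d; Antora z could go back to *d or *z — the one source consistent with every daughter is *d.
Position 4: Seneku has i, Antora has e. Seneku preserves i here (none of its changes turn any other segment into i), so the proto-segment is *i.
Verify the candidate proto-form against each daughter:
Seneku: *butid > butit > vutit  (by final devoicing, unconditioned shift)
Antora: *butid
  butid → busid   [palatalisation]
  busid → bused   [vowel merger]
  bused → busez   [unconditioned shift]
  busez (rule 4 does not apply)
  giving Antora busez.
*butid is the unique common source.

*butid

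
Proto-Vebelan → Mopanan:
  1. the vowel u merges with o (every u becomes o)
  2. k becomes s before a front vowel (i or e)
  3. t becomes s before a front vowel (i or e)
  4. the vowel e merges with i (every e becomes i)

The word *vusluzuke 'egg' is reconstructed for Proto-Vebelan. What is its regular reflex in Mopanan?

Mopanan: *vusluzuke > voslozoke > voslozose > voslozosi  (by vowel merger, palatalisation, vowel merger)

voslozosi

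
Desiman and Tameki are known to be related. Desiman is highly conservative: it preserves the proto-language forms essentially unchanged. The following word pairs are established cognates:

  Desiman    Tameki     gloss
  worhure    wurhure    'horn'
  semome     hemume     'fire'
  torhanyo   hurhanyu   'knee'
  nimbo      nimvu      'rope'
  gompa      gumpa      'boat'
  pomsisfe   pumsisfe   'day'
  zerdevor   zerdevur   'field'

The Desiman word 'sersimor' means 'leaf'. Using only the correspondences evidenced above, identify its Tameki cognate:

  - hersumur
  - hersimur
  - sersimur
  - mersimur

semome ~ hemume — Desiman s corresponds to Tameki h word-initially before a front vowel.
worhure ~ wurhure, torhanyo ~ hurhanyu — Desiman o corresponds to Tameki u after a consonant, before r.
Applying these to Desiman 'sersimor':
  sersimor → hersimor   (s→h word-initially before a front vowel)
  hersimor → hersimur   (o→u after a consonant, before r)
So the Tameki cognate is 'hersimur'.

hersimur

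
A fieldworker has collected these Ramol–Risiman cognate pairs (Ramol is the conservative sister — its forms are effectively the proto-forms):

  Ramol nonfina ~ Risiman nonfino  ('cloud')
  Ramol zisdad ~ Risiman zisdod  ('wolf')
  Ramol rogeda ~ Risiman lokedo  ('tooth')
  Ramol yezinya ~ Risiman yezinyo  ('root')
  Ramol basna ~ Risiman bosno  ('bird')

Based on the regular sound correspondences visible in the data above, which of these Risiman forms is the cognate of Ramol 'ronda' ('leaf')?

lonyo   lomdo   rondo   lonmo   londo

londo

rogeda ~ lokedo — Ramol r corresponds to Risiman l word-initially before a back vowel.
nonfina ~ nonfino, rogeda ~ lokedo — Ramol a corresponds to Risiman o word-finally.
Applying these to Ramol 'ronda':
  ronda → londa   (r→l word-initially before a back vowel)
  londa → londo   (a→o word-finally)
So the Risiman cognate is 'londo'.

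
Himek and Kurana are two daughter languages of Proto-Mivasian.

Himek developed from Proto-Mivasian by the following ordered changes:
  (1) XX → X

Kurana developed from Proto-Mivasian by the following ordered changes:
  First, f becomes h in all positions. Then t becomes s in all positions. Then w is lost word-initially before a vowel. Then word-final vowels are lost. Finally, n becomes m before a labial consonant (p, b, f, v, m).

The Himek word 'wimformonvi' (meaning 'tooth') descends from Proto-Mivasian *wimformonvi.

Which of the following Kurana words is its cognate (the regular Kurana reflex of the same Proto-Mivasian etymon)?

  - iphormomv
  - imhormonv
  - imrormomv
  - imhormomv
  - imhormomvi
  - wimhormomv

imhormomv

Kurana: *wimformonvi
  wimformonvi → wimhormonvi   [unconditioned shift]
  wimhormonvi (rule 2 does not apply)
  wimhormonvi → imhormonvi   [glide loss]
  imhormonvi → imhormonv   [apocope]
  imhormonv → imhormomv   [nasal place assimilation]
  giving Kurana imhormomv.
The other candidates each miss or misapply at least one Kurana change.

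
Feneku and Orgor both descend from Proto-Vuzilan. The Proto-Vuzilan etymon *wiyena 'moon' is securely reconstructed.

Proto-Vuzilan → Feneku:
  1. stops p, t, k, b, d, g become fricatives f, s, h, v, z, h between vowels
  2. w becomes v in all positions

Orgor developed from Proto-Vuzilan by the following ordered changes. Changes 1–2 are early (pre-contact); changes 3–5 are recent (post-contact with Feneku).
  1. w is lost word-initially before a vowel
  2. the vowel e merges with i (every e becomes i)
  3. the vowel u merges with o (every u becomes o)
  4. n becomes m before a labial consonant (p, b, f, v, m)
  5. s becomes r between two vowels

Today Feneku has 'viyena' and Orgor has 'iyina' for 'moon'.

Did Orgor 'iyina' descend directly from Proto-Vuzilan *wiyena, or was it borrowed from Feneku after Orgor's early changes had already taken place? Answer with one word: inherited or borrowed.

inherited

If inherited, *wiyena would pass through all of Orgor's changes:
Orgor: *wiyena > iyena > iyina  (by glide loss, vowel merger)
If borrowed from Feneku 'viyena' after the early changes, it would undergo only the recent ones:
  rule 3 (vowel merger): no change (viyena)
  rule 4 (nasal place assimilation): no change (viyena)
  rule 5 (rhotacism): no change (viyena)
  ⇒ as a loan: viyena
Orgor 'iyina' matches the inherited outcome exactly, so it is an inherited cognate, not a loan.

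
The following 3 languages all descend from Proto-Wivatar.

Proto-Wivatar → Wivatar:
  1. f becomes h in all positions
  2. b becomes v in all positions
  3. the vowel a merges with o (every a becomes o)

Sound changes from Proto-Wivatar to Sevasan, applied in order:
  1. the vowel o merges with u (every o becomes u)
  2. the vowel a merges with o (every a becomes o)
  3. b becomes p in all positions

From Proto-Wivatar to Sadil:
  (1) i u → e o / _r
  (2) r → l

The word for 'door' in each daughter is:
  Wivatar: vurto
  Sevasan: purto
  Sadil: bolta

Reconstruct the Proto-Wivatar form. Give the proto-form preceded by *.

*burta

Position 1: Wivatar has v, Sevasan has p, Sadil has b. Sadil preserves b here (none of its changes turn any other segment into b), so the proto-segment is *b.
Position 5: Wivatar has o, Sevasan has o, Sadil has a. Sadil preserves a here (none of its changes turn any other segment into a), so the proto-segment is *a.
This points to *burta. Verify forward in each daughter:
Wivatar: start from *burta.
  rule 1: no change — burta
  rule 2 (unconditioned shift): burta → vurta
  rule 3 (vowel merger): vurta → vurto
  ⇒ Wivatar vurto
Sevasan: *burta > burto > purto  (by vowel merger, unconditioned shift)
Sadil: start from *burta.
  rule 1 (pre-rhotic lowering): burta → borta
  rule 2 (unconditioned shift): borta → bolta
  ⇒ Sadil bolta
No other proto-form is consistent with every reflex, so the reconstruction is *burta.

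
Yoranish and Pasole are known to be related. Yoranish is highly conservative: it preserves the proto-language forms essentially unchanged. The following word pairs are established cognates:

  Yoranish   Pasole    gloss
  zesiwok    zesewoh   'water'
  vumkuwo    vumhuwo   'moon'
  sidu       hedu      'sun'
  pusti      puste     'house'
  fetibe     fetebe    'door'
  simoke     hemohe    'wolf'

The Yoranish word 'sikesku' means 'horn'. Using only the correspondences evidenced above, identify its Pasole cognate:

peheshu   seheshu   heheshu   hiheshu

heheshu

sidu ~ hedu, simoke ~ hemohe — Yoranish s corresponds to Pasole h word-initially before a front vowel.
zesiwok ~ zesewoh, sidu ~ hedu — Yoranish i corresponds to Pasole e after a consonant, before a consonant other than r, m, n, p, b, f, v.
simoke ~ hemohe — Yoranish k corresponds to Pasole h between vowels (before a front vowel).
vumkuwo ~ vumhuwo — Yoranish k corresponds to Pasole h after a consonant, before a back vowel.
Applying these to Yoranish 'sikesku':
  sikesku → hikesku   (s→h word-initially before a front vowel)
  hikesku → hekesku   (i→e after a consonant, before a consonant other than r, m, n, p, b, f, v)
  hekesku → hehesku   (k→h between vowels (before a front vowel))
  hehesku → heheshu   (k→h after a consonant, before a back vowel)
So the Pasole cognate is 'heheshu'.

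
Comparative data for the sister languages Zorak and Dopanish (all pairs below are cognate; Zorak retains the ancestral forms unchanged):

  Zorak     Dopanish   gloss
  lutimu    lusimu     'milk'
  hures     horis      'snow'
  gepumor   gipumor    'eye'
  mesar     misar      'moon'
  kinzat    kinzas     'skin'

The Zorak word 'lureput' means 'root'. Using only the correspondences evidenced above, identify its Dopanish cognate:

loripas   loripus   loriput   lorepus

loripus

hures ~ horis — Zorak u corresponds to Dopanish o after a consonant, before r.
gepumor ~ gipumor — Zorak e corresponds to Dopanish i after a consonant, before a labial obstruent.
kinzat ~ kinzas — Zorak t corresponds to Dopanish s word-finally.
Applying these to Zorak 'lureput':
  lureput → loreput   (u→o after a consonant, before r)
  loreput → loriput   (e→i after a consonant, before a labial obstruent)
  loriput → loripus   (t→s word-finally)
So the Dopanish cognate is 'loripus'.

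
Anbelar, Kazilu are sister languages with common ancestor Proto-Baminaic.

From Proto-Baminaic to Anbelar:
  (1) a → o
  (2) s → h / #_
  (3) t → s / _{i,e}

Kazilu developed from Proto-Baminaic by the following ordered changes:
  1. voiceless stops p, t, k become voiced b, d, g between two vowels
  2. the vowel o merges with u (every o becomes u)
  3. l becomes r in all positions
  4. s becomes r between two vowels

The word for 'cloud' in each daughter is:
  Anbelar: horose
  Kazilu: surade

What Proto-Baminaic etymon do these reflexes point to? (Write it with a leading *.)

Position 5: Anbelar has s, Kazilu has d. Taking the neighbouring segments as reconstructed: Anbelar s could go back to *t or *s; Kazilu d could go back to *t or *d — the one source consistent with every daughter is *t.
Position 4: Anbelar has o, Kazilu has a. Kazilu preserves a here (none of its changes turn any other segment into a), so the proto-segment is *a.
Position 1: Anbelar has h, Kazilu has s. Kazilu preserves s here (none of its changes turn any other segment into s), so the proto-segment is *s.
Verify the candidate proto-form against each daughter:
Anbelar: *sorate
  sorate → sorote   [vowel merger]
  sorote → horote   [debuccalisation]
  horote → horose   [palatalisation]
  giving Anbelar horose.
Kazilu: start from *sorate.
  rule 1 (intervocalic voicing): sorate → sorade
  rule 2 (vowel merger): sorade → surade
  rule 3: no change — surade
  rule 4: no change — surade
  ⇒ Kazilu surade
Only *sorate yields all of Anbelar horose, Kazilu surade.

*sorate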